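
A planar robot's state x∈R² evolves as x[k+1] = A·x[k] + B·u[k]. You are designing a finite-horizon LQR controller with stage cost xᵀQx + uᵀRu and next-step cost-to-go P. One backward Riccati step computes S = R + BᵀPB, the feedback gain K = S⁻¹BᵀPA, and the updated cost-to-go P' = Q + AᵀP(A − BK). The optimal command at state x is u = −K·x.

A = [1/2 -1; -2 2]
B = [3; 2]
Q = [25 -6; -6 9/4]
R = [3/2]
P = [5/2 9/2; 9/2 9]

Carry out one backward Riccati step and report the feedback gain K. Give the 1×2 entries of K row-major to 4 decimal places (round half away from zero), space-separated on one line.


-0.4803 0.4079

BᵀP = [16.5000 31.5000]
S = R + BᵀPB = [3/2] + [112.5000] = [114.0000]
BᵀPA = [-54.7500 46.5000]
K = S⁻¹·BᵀPA = [-0.4803 0.4079]
A−BK = [1.9408 -2.2237; -1.0395 1.1842]
AᵀP(A−BK) = [1.3306 -1.4178; -1.4178 1.5329]
P' = Q + AᵀP(A−BK) = [26.3306 -7.4178; -7.4178 3.7829]
tr(P') = 30.1135


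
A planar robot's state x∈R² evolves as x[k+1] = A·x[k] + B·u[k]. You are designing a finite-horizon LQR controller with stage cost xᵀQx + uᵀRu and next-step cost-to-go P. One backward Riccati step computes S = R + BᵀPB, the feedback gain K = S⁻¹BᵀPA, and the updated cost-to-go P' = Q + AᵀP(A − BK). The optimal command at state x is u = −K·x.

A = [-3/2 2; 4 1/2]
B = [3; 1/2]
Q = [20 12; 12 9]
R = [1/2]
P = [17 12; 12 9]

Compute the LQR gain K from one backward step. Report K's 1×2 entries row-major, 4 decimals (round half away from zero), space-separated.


BᵀP = [57.0000 40.5000]
S = R + BᵀPB = [1/2] + [191.2500] = [191.7500]
BᵀPA = [76.5000 134.2500]
K = S⁻¹·BᵀPA = [0.3990 0.7001]
A−BK = [-2.6969 -0.1004; 3.8005 0.1499]
AᵀP(A−BK) = [7.7298 0.4400; 0.4400 0.2575]
P' = Q + AᵀP(A−BK) = [27.7298 12.4400; 12.4400 9.2575]
tr(P') = 36.9873

0.3990 0.7001


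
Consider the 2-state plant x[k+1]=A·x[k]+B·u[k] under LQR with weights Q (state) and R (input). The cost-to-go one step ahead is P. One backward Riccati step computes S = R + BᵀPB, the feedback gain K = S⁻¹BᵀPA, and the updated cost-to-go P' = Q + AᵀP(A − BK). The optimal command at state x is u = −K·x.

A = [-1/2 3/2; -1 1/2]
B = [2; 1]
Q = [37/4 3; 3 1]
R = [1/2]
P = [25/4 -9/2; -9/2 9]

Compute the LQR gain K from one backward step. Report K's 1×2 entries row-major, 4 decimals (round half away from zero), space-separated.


-0.2424 0.7273

BᵀP = [8.0000 0.0000]
S = R + BᵀPB = [1/2] + [16.0000] = [16.5000]
BᵀPA = [-4.0000 12.0000]
K = S⁻¹·BᵀPA = [-0.2424 0.7273]
A−BK = [-0.0152 0.0455; -0.7576 -0.2273]
AᵀP(A−BK) = [5.0928 1.5966; 1.5966 0.8352]
P' = Q + AᵀP(A−BK) = [14.3428 4.5966; 4.5966 1.8352]
tr(P') = 16.1780


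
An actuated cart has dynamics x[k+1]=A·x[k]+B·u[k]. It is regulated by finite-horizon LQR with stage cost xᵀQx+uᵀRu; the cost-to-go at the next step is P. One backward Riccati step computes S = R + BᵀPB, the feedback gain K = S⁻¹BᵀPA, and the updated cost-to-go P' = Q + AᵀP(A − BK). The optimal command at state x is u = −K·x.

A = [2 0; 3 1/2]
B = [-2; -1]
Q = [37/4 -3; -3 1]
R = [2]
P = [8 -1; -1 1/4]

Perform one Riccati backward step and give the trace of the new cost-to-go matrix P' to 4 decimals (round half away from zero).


12.2872

BᵀP = [-15.0000 1.7500]
S = R + BᵀPB = [2] + [28.2500] = [30.2500]
BᵀPA = [-24.7500 0.8750]
K = S⁻¹·BᵀPA = [-0.8182 0.0289]
A−BK = [0.3636 0.0579; 2.1818 0.5289]
AᵀP(A−BK) = [2.0000 0.0909; 0.0909 0.0372]
P' = Q + AᵀP(A−BK) = [11.2500 -2.9091; -2.9091 1.0372]
tr(P') = 12.2872


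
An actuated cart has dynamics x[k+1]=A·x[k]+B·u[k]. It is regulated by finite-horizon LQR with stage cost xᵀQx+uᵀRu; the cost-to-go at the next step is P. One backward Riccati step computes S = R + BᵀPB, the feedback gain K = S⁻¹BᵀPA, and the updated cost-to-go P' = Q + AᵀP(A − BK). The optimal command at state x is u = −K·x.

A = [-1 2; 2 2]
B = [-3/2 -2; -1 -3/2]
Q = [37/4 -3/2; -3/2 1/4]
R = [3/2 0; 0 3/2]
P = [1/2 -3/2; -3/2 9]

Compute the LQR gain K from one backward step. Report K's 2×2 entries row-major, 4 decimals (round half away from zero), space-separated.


-0.5954 -0.5679 -1.1603 -0.9221

BᵀP = [0.7500 -6.7500; 1.2500 -10.5000]
S = R + BᵀPB = [3/2 0; 0 3/2] + [5.6250 8.6250; 8.6250 13.2500] = [7.1250 8.6250; 8.6250 14.7500]
BᵀPA = [-14.2500 -12.0000; -22.2500 -18.5000]
K = S⁻¹·BᵀPA = [-0.5954 -0.5679; -1.1603 -0.9221]
A−BK = [-4.2137 -0.6962; -0.3359 0.0489]
AᵀP(A−BK) = [8.1985 3.3893; 3.3893 2.1252]
P' = Q + AᵀP(A−BK) = [17.4485 1.8893; 1.8893 2.3752]
tr(P') = 19.8237


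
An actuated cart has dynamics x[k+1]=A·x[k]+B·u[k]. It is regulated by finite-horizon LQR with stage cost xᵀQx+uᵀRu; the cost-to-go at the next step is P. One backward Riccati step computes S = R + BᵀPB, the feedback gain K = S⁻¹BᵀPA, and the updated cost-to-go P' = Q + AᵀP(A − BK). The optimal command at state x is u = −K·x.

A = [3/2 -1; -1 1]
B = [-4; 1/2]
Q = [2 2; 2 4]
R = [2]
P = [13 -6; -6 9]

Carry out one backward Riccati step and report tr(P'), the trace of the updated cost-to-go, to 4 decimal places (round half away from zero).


14.5854

BᵀP = [-55.0000 28.5000]
S = R + BᵀPB = [2] + [234.2500] = [236.2500]
BᵀPA = [-111.0000 83.5000]
K = S⁻¹·BᵀPA = [-0.4698 0.3534]
A−BK = [-0.3794 0.4138; -0.7651 0.8233]
AᵀP(A−BK) = [4.0976 -4.2683; -4.2683 4.4878]
P' = Q + AᵀP(A−BK) = [6.0976 -2.2683; -2.2683 8.4878]
tr(P') = 14.5854


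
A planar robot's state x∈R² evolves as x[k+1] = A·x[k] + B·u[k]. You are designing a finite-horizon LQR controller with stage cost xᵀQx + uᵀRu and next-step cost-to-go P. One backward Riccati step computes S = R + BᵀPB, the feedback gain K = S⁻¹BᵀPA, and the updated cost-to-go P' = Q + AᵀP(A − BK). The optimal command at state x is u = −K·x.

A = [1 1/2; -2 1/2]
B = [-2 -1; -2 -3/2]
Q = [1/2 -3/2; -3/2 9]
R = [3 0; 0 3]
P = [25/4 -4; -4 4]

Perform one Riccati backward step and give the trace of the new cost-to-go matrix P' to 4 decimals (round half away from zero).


BᵀP = [-4.5000 0.0000; -0.2500 -2.0000]
S = R + BᵀPB = [3 0; 0 3] + [9.0000 4.5000; 4.5000 3.2500] = [12.0000 4.5000; 4.5000 6.2500]
BᵀPA = [-4.5000 -2.2500; 3.7500 -1.1250]
K = S⁻¹·BᵀPA = [-0.8219 -0.1644; 1.1918 -0.0616]
A−BK = [0.5479 0.1096; -1.8562 0.0788]
AᵀP(A−BK) = [30.0822 0.6164; 0.6164 0.1233]
P' = Q + AᵀP(A−BK) = [30.5822 -0.8836; -0.8836 9.1233]
tr(P') = 39.7055

39.7055


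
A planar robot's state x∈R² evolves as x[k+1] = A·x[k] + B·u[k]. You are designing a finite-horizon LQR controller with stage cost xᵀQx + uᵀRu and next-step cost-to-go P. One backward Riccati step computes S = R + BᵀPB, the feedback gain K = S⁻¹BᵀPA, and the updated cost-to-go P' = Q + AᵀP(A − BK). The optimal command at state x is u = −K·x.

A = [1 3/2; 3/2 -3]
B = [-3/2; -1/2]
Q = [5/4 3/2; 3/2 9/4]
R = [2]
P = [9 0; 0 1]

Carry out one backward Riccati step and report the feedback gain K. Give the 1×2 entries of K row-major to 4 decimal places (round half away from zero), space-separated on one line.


BᵀP = [-13.5000 -0.5000]
S = R + BᵀPB = [2] + [20.5000] = [22.5000]
BᵀPA = [-14.2500 -18.7500]
K = S⁻¹·BᵀPA = [-0.6333 -0.8333]
A−BK = [0.0500 0.2500; 1.1833 -3.4167]
AᵀP(A−BK) = [2.2250 -2.8750; -2.8750 13.6250]
P' = Q + AᵀP(A−BK) = [3.4750 -1.3750; -1.3750 15.8750]
tr(P') = 19.3500

-0.6333 -0.8333


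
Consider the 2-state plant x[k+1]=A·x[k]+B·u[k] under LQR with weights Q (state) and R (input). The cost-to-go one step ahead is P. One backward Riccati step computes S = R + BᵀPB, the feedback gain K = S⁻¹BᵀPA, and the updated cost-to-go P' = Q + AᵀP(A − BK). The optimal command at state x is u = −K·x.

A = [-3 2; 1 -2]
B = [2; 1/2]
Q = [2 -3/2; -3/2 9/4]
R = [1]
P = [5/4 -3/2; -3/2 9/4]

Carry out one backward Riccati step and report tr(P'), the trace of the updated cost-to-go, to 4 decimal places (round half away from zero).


BᵀP = [1.7500 -1.8750]
S = R + BᵀPB = [1] + [2.5625] = [3.5625]
BᵀPA = [-7.1250 7.2500]
K = S⁻¹·BᵀPA = [-2.0000 2.0351]
A−BK = [1.0000 -2.0702; 2.0000 -3.0175]
AᵀP(A−BK) = [8.2500 -9.5000; -9.5000 11.2456]
P' = Q + AᵀP(A−BK) = [10.2500 -11.0000; -11.0000 13.4956]
tr(P') = 23.7456

23.7456


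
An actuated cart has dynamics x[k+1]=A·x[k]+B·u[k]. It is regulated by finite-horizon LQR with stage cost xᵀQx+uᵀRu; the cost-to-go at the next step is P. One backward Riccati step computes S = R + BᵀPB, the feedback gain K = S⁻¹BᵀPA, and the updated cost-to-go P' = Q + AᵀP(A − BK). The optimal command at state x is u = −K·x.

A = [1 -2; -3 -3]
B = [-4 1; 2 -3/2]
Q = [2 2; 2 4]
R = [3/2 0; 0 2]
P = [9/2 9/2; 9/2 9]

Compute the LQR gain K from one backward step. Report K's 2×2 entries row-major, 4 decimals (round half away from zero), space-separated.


0.2489 1.2552 2.0370 3.2299

BᵀP = [-9.0000 0.0000; -2.2500 -9.0000]
S = R + BᵀPB = [3/2 0; 0 2] + [36.0000 -9.0000; -9.0000 11.2500] = [37.5000 -9.0000; -9.0000 13.2500]
BᵀPA = [-9.0000 18.0000; 24.7500 31.5000]
K = S⁻¹·BᵀPA = [0.2489 1.2552; 2.0370 3.2299]
A−BK = [-0.0415 -0.2092; -0.4423 -0.6655]
AᵀP(A−BK) = [10.3248 16.8557; 16.8557 28.6637]
P' = Q + AᵀP(A−BK) = [12.3248 18.8557; 18.8557 32.6637]
tr(P') = 44.9885


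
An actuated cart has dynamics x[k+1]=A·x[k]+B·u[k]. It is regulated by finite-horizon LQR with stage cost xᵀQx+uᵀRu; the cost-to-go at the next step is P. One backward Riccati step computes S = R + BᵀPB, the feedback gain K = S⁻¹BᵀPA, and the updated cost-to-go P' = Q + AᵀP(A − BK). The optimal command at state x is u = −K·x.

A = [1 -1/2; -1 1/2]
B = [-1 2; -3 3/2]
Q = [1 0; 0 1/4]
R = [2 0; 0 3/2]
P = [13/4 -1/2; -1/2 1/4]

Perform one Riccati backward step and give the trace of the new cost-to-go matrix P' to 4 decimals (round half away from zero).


2.5482

BᵀP = [-1.7500 -0.2500; 5.7500 -0.6250]
S = R + BᵀPB = [2 0; 0 3/2] + [2.5000 -3.8750; -3.8750 10.5625] = [4.5000 -3.8750; -3.8750 12.0625]
BᵀPA = [-1.5000 0.7500; 6.3750 -3.1875]
K = S⁻¹·BᵀPA = [0.1683 -0.0842; 0.5826 -0.2913]
A−BK = [0.0032 -0.0016; -1.3689 0.6844]
AᵀP(A−BK) = [1.0386 -0.5193; -0.5193 0.2596]
P' = Q + AᵀP(A−BK) = [2.0386 -0.5193; -0.5193 0.5096]
tr(P') = 2.5482


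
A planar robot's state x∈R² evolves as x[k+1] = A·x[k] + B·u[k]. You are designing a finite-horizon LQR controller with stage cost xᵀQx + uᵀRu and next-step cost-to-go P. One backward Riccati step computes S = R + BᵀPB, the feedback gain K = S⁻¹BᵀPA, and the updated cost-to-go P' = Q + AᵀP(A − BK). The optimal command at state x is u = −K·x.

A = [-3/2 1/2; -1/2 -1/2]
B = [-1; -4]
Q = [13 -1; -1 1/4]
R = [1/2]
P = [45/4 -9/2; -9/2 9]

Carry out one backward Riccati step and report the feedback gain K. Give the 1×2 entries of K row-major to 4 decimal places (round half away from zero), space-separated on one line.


0.0470 0.1597

BᵀP = [6.7500 -31.5000]
S = R + BᵀPB = [1/2] + [119.2500] = [119.7500]
BᵀPA = [5.6250 19.1250]
K = S⁻¹·BᵀPA = [0.0470 0.1597]
A−BK = [-1.4530 0.6597; -0.3121 0.1388]
AᵀP(A−BK) = [20.5483 -9.3359; -9.3359 4.2581]
P' = Q + AᵀP(A−BK) = [33.5483 -10.3359; -10.3359 4.5081]
tr(P') = 38.0564


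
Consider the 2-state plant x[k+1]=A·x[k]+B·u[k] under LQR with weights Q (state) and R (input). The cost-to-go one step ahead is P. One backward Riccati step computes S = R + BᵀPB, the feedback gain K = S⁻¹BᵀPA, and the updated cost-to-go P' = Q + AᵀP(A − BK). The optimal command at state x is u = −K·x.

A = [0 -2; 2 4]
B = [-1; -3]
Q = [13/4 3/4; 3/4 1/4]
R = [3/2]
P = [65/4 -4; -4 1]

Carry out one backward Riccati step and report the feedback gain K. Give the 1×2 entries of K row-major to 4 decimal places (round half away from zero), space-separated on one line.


0.7273 4.5455

BᵀP = [-4.2500 1.0000]
S = R + BᵀPB = [3/2] + [1.2500] = [2.7500]
BᵀPA = [2.0000 12.5000]
K = S⁻¹·BᵀPA = [0.7273 4.5455]
A−BK = [0.7273 2.5455; 4.1818 17.6364]
AᵀP(A−BK) = [2.5455 14.9091; 14.9091 88.1818]
P' = Q + AᵀP(A−BK) = [5.7955 15.6591; 15.6591 88.4318]
tr(P') = 94.2273


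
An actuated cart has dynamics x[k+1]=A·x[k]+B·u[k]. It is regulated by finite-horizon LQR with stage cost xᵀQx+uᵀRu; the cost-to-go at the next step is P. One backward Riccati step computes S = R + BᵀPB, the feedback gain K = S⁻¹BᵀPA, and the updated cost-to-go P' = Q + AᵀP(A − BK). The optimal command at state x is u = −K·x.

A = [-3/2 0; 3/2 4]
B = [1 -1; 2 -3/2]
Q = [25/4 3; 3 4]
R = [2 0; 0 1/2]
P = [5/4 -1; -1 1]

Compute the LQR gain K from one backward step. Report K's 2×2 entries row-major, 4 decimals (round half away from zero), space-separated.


0.6628 0.9302 -0.6279 -1.3023

BᵀP = [-0.7500 1.0000; 0.2500 -0.5000]
S = R + BᵀPB = [2 0; 0 1/2] + [1.2500 -0.7500; -0.7500 0.5000] = [3.2500 -0.7500; -0.7500 1.0000]
BᵀPA = [2.6250 4.0000; -1.1250 -2.0000]
K = S⁻¹·BᵀPA = [0.6628 0.9302; -0.6279 -1.3023]
A−BK = [-2.7907 -2.2326; -0.7674 0.1860]
AᵀP(A−BK) = [7.1163 8.0930; 8.0930 9.6744]
P' = Q + AᵀP(A−BK) = [13.3663 11.0930; 11.0930 13.6744]
tr(P') = 27.0407


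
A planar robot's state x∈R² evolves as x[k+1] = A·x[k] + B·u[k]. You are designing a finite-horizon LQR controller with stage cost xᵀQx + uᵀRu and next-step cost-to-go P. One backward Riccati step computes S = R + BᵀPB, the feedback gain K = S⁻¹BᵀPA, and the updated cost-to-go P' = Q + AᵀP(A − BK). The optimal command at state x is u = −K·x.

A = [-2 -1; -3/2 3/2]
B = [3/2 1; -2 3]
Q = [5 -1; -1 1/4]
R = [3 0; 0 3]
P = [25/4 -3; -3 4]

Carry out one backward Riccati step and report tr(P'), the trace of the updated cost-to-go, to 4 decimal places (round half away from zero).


9.8892

BᵀP = [15.3750 -12.5000; -2.7500 9.0000]
S = R + BᵀPB = [3 0; 0 3] + [48.0625 -22.1250; -22.1250 24.2500] = [51.0625 -22.1250; -22.1250 27.2500]
BᵀPA = [-12.0000 -34.1250; -8.0000 16.2500]
K = S⁻¹·BᵀPA = [-0.5588 -0.6324; -0.7473 0.0829]
A−BK = [-0.4145 -0.1343; -0.3758 -0.0134]
AᵀP(A−BK) = [3.3162 1.0744; 1.0744 1.3230]
P' = Q + AᵀP(A−BK) = [8.3162 0.0744; 0.0744 1.5730]
tr(P') = 9.8892


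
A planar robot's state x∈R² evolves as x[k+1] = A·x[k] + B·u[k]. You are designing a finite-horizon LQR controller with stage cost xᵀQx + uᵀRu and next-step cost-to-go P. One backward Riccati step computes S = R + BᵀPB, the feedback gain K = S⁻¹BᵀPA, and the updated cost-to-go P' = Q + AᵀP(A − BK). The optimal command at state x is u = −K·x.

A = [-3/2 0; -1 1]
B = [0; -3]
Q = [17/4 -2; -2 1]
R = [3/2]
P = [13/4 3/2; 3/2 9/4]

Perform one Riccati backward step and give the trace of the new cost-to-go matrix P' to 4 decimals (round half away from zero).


BᵀP = [-4.5000 -6.7500]
S = R + BᵀPB = [3/2] + [20.2500] = [21.7500]
BᵀPA = [13.5000 -6.7500]
K = S⁻¹·BᵀPA = [0.6207 -0.3103]
A−BK = [-1.5000 0.0000; 0.8621 0.0690]
AᵀP(A−BK) = [5.6832 -0.3103; -0.3103 0.1552]
P' = Q + AᵀP(A−BK) = [9.9332 -2.3103; -2.3103 1.1552]
tr(P') = 11.0884

11.0884


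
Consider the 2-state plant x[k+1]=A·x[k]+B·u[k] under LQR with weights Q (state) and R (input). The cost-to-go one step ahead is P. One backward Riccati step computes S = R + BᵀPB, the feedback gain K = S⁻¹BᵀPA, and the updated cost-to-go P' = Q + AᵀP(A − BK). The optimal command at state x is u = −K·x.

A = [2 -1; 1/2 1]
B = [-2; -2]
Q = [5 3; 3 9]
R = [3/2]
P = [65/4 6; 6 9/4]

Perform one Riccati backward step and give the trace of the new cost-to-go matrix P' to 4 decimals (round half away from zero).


15.1349

BᵀP = [-44.5000 -16.5000]
S = R + BᵀPB = [3/2] + [122.0000] = [123.5000]
BᵀPA = [-97.2500 28.0000]
K = S⁻¹·BᵀPA = [-0.7874 0.2267]
A−BK = [0.4251 -0.5466; -1.0749 1.4534]
AᵀP(A−BK) = [0.9830 -0.3264; -0.3264 0.1518]
P' = Q + AᵀP(A−BK) = [5.9830 2.6736; 2.6736 9.1518]
tr(P') = 15.1349


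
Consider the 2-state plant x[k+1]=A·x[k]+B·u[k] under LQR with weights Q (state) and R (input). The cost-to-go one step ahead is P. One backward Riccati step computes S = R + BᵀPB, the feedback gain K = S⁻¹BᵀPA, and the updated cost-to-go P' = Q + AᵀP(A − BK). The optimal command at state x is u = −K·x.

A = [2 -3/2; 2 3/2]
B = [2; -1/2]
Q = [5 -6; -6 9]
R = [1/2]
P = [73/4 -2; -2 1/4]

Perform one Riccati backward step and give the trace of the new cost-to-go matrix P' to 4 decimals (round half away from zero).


14.9183

BᵀP = [37.5000 -4.1250]
S = R + BᵀPB = [1/2] + [77.0625] = [77.5625]
BᵀPA = [66.7500 -62.4375]
K = S⁻¹·BᵀPA = [0.8606 -0.8050]
A−BK = [0.2788 0.1100; 2.4303 1.0975]
AᵀP(A−BK) = [0.5552 -0.2665; -0.2665 0.3631]
P' = Q + AᵀP(A−BK) = [5.5552 -6.2665; -6.2665 9.3631]
tr(P') = 14.9183


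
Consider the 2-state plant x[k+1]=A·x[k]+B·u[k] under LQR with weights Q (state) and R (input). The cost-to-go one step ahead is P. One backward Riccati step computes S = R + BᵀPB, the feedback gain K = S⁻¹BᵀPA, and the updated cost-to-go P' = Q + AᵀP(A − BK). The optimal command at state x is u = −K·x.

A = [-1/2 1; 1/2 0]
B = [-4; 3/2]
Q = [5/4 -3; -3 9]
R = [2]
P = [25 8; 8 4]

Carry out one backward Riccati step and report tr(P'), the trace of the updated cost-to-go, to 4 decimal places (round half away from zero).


10.8651

BᵀP = [-88.0000 -26.0000]
S = R + BᵀPB = [2] + [313.0000] = [315.0000]
BᵀPA = [31.0000 -88.0000]
K = S⁻¹·BᵀPA = [0.0984 -0.2794]
A−BK = [-0.1063 -0.1175; 0.3524 0.4190]
AᵀP(A−BK) = [0.1992 0.1603; 0.1603 0.4159]
P' = Q + AᵀP(A−BK) = [1.4492 -2.8397; -2.8397 9.4159]
tr(P') = 10.8651


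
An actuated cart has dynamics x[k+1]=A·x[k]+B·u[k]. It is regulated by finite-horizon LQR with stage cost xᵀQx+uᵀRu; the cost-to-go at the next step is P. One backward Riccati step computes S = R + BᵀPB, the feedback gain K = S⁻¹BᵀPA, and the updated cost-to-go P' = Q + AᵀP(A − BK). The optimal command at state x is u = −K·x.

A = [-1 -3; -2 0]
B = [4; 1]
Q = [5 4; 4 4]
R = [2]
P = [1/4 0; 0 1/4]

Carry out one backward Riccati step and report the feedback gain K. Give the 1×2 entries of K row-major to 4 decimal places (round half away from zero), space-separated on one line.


-0.2400 -0.4800

BᵀP = [1.0000 0.2500]
S = R + BᵀPB = [2] + [4.2500] = [6.2500]
BᵀPA = [-1.5000 -3.0000]
K = S⁻¹·BᵀPA = [-0.2400 -0.4800]
A−BK = [-0.0400 -1.0800; -1.7600 0.4800]
AᵀP(A−BK) = [0.8900 0.0300; 0.0300 0.8100]
P' = Q + AᵀP(A−BK) = [5.8900 4.0300; 4.0300 4.8100]
tr(P') = 10.7000


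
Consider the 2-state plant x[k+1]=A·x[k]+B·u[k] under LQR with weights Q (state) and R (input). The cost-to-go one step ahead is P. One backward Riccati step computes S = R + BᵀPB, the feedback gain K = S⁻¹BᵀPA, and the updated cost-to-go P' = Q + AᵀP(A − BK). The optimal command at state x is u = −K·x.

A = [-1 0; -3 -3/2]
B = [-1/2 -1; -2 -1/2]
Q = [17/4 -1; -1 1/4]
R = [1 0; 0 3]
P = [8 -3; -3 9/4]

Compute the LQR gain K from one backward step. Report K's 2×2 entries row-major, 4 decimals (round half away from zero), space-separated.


BᵀP = [2.0000 -3.0000; -6.5000 1.8750]
S = R + BᵀPB = [1 0; 0 3] + [5.0000 -0.5000; -0.5000 5.5625] = [6.0000 -0.5000; -0.5000 8.5625]
BᵀPA = [7.0000 4.5000; 0.8750 -2.8125]
K = S⁻¹·BᵀPA = [1.1809 0.7262; 0.1711 -0.2861]
A−BK = [-0.2384 0.0770; -0.5526 -0.1907]
AᵀP(A−BK) = [1.8337 0.7922; 0.7922 0.9902]
P' = Q + AᵀP(A−BK) = [6.0837 -0.2078; -0.2078 1.2402]
tr(P') = 7.3240

1.1809 0.7262 0.1711 -0.2861


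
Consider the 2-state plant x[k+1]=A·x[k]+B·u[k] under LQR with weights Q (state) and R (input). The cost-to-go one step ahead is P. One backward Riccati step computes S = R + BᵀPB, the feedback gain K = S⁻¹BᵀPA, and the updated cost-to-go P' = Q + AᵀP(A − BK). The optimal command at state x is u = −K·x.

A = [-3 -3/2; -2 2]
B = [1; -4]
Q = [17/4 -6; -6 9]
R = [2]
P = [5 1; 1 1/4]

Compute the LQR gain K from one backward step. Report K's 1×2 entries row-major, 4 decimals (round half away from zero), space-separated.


BᵀP = [1.0000 0.0000]
S = R + BᵀPB = [2] + [1.0000] = [3.0000]
BᵀPA = [-3.0000 -1.5000]
K = S⁻¹·BᵀPA = [-1.0000 -0.5000]
A−BK = [-2.0000 -1.0000; -6.0000 0.0000]
AᵀP(A−BK) = [55.0000 17.0000; 17.0000 5.5000]
P' = Q + AᵀP(A−BK) = [59.2500 11.0000; 11.0000 14.5000]
tr(P') = 73.7500

-1.0000 -0.5000


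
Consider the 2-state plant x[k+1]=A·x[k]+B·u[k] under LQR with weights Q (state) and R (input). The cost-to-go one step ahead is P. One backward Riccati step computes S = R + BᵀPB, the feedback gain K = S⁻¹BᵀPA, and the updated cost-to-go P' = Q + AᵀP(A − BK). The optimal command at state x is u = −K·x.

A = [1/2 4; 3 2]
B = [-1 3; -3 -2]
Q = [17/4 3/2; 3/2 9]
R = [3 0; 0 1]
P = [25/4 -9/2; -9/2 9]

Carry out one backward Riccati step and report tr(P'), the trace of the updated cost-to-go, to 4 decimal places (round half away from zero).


BᵀP = [7.2500 -22.5000; 27.7500 -31.5000]
S = R + BᵀPB = [3 0; 0 1] + [60.2500 66.7500; 66.7500 146.2500] = [63.2500 66.7500; 66.7500 147.2500]
BᵀPA = [-63.8750 -16.0000; -80.6250 48.0000]
K = S⁻¹·BᵀPA = [-0.8283 -1.1445; -0.1721 0.8448]
A−BK = [0.1879 0.3211; 0.1710 0.2561]
AᵀP(A−BK) = [2.2825 3.0062; 3.0062 5.1379]
P' = Q + AᵀP(A−BK) = [6.5325 4.5062; 4.5062 14.1379]
tr(P') = 20.6704

20.6704


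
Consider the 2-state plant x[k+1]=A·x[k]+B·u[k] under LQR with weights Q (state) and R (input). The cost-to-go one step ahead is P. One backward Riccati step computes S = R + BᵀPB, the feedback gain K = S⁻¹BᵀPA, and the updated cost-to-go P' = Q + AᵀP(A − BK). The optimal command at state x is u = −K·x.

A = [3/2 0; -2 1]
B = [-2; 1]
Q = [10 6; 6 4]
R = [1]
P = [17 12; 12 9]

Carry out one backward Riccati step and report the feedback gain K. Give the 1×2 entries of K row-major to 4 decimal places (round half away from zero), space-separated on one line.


BᵀP = [-22.0000 -15.0000]
S = R + BᵀPB = [1] + [29.0000] = [30.0000]
BᵀPA = [-3.0000 -15.0000]
K = S⁻¹·BᵀPA = [-0.1000 -0.5000]
A−BK = [1.3000 -1.0000; -1.9000 1.5000]
AᵀP(A−BK) = [1.9500 -1.5000; -1.5000 1.5000]
P' = Q + AᵀP(A−BK) = [11.9500 4.5000; 4.5000 5.5000]
tr(P') = 17.4500

-0.1000 -0.5000


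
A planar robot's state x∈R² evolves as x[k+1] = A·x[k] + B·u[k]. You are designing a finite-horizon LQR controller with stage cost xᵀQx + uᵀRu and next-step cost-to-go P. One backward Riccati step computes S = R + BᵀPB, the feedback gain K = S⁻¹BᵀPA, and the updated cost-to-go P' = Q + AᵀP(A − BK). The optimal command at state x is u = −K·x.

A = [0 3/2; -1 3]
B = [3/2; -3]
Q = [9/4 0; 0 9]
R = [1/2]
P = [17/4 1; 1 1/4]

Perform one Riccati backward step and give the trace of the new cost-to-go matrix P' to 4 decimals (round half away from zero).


16.0000

BᵀP = [3.3750 0.7500]
S = R + BᵀPB = [1/2] + [2.8125] = [3.3125]
BᵀPA = [-0.7500 7.3125]
K = S⁻¹·BᵀPA = [-0.2264 2.2075]
A−BK = [0.3396 -1.8113; -1.6792 9.6226]
AᵀP(A−BK) = [0.0802 -0.5943; -0.5943 4.6698]
P' = Q + AᵀP(A−BK) = [2.3302 -0.5943; -0.5943 13.6698]
tr(P') = 16.0000


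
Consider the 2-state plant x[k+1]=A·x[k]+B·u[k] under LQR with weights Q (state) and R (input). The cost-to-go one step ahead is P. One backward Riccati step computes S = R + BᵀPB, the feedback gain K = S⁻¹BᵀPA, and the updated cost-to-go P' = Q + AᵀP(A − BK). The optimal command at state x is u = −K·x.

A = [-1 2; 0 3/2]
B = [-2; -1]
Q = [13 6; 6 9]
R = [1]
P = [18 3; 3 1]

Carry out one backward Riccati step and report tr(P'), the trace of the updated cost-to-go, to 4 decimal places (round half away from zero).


23.4913

BᵀP = [-39.0000 -7.0000]
S = R + BᵀPB = [1] + [85.0000] = [86.0000]
BᵀPA = [39.0000 -88.5000]
K = S⁻¹·BᵀPA = [0.4535 -1.0291]
A−BK = [-0.0930 -0.0581; 0.4535 0.4709]
AᵀP(A−BK) = [0.3140 -0.3663; -0.3663 1.1773]
P' = Q + AᵀP(A−BK) = [13.3140 5.6337; 5.6337 10.1773]
tr(P') = 23.4913


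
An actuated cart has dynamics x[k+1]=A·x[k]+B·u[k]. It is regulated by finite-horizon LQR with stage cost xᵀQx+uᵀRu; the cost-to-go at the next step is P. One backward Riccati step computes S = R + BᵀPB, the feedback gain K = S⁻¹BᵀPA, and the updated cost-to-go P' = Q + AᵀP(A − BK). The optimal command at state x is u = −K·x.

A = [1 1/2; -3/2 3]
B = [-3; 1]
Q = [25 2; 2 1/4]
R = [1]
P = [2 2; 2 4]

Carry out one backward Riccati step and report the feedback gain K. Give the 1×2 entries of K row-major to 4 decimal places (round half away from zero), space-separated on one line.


-0.0909 -0.7273

BᵀP = [-4.0000 -2.0000]
S = R + BᵀPB = [1] + [10.0000] = [11.0000]
BᵀPA = [-1.0000 -8.0000]
K = S⁻¹·BᵀPA = [-0.0909 -0.7273]
A−BK = [0.7273 -1.6818; -1.4091 3.7273]
AᵀP(A−BK) = [4.9091 -13.2273; -13.2273 36.6818]
P' = Q + AᵀP(A−BK) = [29.9091 -11.2273; -11.2273 36.9318]
tr(P') = 66.8409


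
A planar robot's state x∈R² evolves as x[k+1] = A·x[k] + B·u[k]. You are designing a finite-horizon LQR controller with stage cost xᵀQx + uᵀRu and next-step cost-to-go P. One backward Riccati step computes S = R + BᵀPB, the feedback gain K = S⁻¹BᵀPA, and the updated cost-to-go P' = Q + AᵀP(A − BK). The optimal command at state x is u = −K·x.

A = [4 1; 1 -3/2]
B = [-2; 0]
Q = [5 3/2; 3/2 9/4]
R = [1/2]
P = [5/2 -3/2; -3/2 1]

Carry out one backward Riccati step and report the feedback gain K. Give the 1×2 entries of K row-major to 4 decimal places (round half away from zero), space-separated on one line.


-1.6190 -0.9048

BᵀP = [-5.0000 3.0000]
S = R + BᵀPB = [1/2] + [10.0000] = [10.5000]
BᵀPA = [-17.0000 -9.5000]
K = S⁻¹·BᵀPA = [-1.6190 -0.9048]
A−BK = [0.7619 -0.8095; 1.0000 -1.5000]
AᵀP(A−BK) = [1.4762 0.6190; 0.6190 0.6548]
P' = Q + AᵀP(A−BK) = [6.4762 2.1190; 2.1190 2.9048]
tr(P') = 9.3810


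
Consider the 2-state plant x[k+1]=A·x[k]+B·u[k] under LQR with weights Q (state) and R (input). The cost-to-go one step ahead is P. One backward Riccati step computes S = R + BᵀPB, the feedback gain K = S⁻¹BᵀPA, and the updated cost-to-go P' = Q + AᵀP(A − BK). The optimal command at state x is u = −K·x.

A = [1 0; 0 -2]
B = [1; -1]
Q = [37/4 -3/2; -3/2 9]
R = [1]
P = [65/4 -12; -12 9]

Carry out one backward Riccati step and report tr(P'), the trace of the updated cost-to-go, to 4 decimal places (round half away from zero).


BᵀP = [28.2500 -21.0000]
S = R + BᵀPB = [1] + [49.2500] = [50.2500]
BᵀPA = [28.2500 42.0000]
K = S⁻¹·BᵀPA = [0.5622 0.8358]
A−BK = [0.4378 -0.8358; 0.5622 -1.1642]
AᵀP(A−BK) = [0.3682 0.3881; 0.3881 0.8955]
P' = Q + AᵀP(A−BK) = [9.6182 -1.1119; -1.1119 9.8955]
tr(P') = 19.5137

19.5137


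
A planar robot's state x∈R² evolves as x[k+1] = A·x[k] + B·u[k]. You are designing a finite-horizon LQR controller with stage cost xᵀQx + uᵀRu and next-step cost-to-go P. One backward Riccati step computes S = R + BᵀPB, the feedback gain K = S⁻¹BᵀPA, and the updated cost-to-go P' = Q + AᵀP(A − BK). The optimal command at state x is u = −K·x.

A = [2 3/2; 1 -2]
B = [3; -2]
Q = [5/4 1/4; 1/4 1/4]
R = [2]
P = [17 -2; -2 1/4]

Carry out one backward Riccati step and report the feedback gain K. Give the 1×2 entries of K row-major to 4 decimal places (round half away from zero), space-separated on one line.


BᵀP = [55.0000 -6.5000]
S = R + BᵀPB = [2] + [178.0000] = [180.0000]
BᵀPA = [103.5000 95.5000]
K = S⁻¹·BᵀPA = [0.5750 0.5306]
A−BK = [0.2750 -0.0917; 2.1500 -0.9389]
AᵀP(A−BK) = [0.7375 0.5875; 0.5875 0.5819]
P' = Q + AᵀP(A−BK) = [1.9875 0.8375; 0.8375 0.8319]
tr(P') = 2.8194

0.5750 0.5306


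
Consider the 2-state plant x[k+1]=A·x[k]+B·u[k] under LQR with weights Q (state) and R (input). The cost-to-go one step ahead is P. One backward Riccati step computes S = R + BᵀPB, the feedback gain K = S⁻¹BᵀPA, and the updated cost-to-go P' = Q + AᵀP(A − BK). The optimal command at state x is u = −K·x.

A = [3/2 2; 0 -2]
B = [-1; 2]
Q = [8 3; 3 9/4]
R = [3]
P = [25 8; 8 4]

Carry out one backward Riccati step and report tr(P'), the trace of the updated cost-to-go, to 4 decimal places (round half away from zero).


BᵀP = [-9.0000 0.0000]
S = R + BᵀPB = [3] + [9.0000] = [12.0000]
BᵀPA = [-13.5000 -18.0000]
K = S⁻¹·BᵀPA = [-1.1250 -1.5000]
A−BK = [0.3750 0.5000; 2.2500 1.0000]
AᵀP(A−BK) = [41.0625 30.7500; 30.7500 25.0000]
P' = Q + AᵀP(A−BK) = [49.0625 33.7500; 33.7500 27.2500]
tr(P') = 76.3125

76.3125


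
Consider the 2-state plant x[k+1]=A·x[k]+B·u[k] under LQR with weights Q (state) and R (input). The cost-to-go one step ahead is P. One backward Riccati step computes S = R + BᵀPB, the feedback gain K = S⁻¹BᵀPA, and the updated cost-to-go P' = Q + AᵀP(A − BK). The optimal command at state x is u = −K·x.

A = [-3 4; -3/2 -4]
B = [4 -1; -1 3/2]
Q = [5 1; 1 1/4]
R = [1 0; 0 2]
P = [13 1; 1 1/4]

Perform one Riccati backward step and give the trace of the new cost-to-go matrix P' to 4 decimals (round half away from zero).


8.9056

BᵀP = [51.0000 3.7500; -11.5000 -0.6250]
S = R + BᵀPB = [1 0; 0 2] + [200.2500 -45.3750; -45.3750 10.5625] = [201.2500 -45.3750; -45.3750 12.5625]
BᵀPA = [-158.6250 189.0000; 35.4375 -43.5000]
K = S⁻¹·BᵀPA = [-0.8198 0.8534; -0.1402 -0.3803]
A−BK = [0.1390 0.2062; -2.1095 -2.5761]
AᵀP(A−BK) = [1.4886 0.3452; 0.3452 2.1670]
P' = Q + AᵀP(A−BK) = [6.4886 1.3452; 1.3452 2.4170]
tr(P') = 8.9056


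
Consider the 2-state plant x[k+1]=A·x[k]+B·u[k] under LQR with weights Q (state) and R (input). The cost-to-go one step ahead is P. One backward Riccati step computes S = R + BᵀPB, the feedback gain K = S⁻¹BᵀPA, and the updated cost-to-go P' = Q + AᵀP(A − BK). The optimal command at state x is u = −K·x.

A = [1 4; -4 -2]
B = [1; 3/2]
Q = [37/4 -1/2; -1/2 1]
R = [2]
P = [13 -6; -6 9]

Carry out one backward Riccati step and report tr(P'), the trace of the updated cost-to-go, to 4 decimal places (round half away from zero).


BᵀP = [4.0000 7.5000]
S = R + BᵀPB = [2] + [15.2500] = [17.2500]
BᵀPA = [-26.0000 1.0000]
K = S⁻¹·BᵀPA = [-1.5072 0.0580]
A−BK = [2.5072 3.9420; -1.7391 -2.0870]
AᵀP(A−BK) = [165.8116 233.5072; 233.5072 339.9420]
P' = Q + AᵀP(A−BK) = [175.0616 233.0072; 233.0072 340.9420]
tr(P') = 516.0036

516.0036


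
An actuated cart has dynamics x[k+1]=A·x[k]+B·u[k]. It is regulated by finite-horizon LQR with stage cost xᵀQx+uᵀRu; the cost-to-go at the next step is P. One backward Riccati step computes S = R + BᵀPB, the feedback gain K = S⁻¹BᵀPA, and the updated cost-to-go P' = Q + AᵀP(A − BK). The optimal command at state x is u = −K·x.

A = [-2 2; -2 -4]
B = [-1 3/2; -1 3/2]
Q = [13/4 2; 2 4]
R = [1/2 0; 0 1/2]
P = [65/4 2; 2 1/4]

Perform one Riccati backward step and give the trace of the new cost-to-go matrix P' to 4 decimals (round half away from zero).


8.2453

BᵀP = [-18.2500 -2.2500; 27.3750 3.3750]
S = R + BᵀPB = [1/2 0; 0 1/2] + [20.5000 -30.7500; -30.7500 46.1250] = [21.0000 -30.7500; -30.7500 46.6250]
BᵀPA = [41.0000 -27.5000; -61.5000 41.2500]
K = S⁻¹·BᵀPA = [0.6108 -0.4097; -0.9162 0.6145]
A−BK = [-0.0149 0.6685; -0.0149 -5.3315]
AᵀP(A−BK) = [0.6108 -0.4097; -0.4097 0.3845]
P' = Q + AᵀP(A−BK) = [3.8608 1.5903; 1.5903 4.3845]
tr(P') = 8.2453


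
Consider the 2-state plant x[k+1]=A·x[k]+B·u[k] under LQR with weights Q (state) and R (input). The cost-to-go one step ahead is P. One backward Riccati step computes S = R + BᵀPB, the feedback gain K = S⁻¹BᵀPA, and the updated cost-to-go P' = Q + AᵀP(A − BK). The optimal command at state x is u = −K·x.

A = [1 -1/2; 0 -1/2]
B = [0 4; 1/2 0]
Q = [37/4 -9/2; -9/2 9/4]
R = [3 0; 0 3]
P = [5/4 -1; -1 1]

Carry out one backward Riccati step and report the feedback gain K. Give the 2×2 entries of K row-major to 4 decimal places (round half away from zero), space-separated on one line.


BᵀP = [-0.5000 0.5000; 5.0000 -4.0000]
S = R + BᵀPB = [3 0; 0 3] + [0.2500 -2.0000; -2.0000 20.0000] = [3.2500 -2.0000; -2.0000 23.0000]
BᵀPA = [-0.5000 0.0000; 5.0000 -0.5000]
K = S⁻¹·BᵀPA = [-0.0212 -0.0141; 0.2155 -0.0230]
A−BK = [0.1378 -0.4081; 0.0106 -0.4929]
AᵀP(A−BK) = [0.1617 -0.0172; -0.0172 0.0510]
P' = Q + AᵀP(A−BK) = [9.4117 -4.5172; -4.5172 2.3010]
tr(P') = 11.7127

-0.0212 -0.0141 0.2155 -0.0230


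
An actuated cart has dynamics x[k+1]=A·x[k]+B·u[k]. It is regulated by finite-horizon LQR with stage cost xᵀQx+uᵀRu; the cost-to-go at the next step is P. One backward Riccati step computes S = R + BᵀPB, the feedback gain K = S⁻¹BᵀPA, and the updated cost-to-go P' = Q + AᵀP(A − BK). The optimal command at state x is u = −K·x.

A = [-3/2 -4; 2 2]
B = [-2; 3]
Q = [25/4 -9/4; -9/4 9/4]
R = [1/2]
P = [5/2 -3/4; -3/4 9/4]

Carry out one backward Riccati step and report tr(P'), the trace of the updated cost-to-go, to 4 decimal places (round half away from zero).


17.6906

BᵀP = [-7.2500 8.2500]
S = R + BᵀPB = [1/2] + [39.2500] = [39.7500]
BᵀPA = [27.3750 45.5000]
K = S⁻¹·BᵀPA = [0.6887 1.1447]
A−BK = [-0.1226 -1.7107; -0.0660 -1.4340]
AᵀP(A−BK) = [0.2724 0.9151; 0.9151 8.9182]
P' = Q + AᵀP(A−BK) = [6.5224 -1.3349; -1.3349 11.1682]
tr(P') = 17.6906


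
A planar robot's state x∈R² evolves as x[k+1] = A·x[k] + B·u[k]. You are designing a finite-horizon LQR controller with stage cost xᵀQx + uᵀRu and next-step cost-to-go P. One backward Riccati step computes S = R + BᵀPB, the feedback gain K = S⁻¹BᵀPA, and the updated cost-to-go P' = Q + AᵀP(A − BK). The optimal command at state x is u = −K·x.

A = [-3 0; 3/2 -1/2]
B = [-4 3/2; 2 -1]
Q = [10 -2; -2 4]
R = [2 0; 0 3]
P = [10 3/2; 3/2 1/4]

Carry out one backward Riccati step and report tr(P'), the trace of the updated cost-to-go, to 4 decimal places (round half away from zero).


15.0277

BᵀP = [-37.0000 -5.5000; 13.5000 2.0000]
S = R + BᵀPB = [2 0; 0 3] + [137.0000 -50.0000; -50.0000 18.2500] = [139.0000 -50.0000; -50.0000 21.2500]
BᵀPA = [102.7500 2.7500; -37.5000 -1.0000]
K = S⁻¹·BᵀPA = [0.6798 0.0186; -0.1653 -0.0033]
A−BK = [-0.0331 0.0793; -0.0248 -0.5405]
AᵀP(A−BK) = [1.0196 0.0279; 0.0279 0.0081]
P' = Q + AᵀP(A−BK) = [11.0196 -1.9721; -1.9721 4.0081]
tr(P') = 15.0277


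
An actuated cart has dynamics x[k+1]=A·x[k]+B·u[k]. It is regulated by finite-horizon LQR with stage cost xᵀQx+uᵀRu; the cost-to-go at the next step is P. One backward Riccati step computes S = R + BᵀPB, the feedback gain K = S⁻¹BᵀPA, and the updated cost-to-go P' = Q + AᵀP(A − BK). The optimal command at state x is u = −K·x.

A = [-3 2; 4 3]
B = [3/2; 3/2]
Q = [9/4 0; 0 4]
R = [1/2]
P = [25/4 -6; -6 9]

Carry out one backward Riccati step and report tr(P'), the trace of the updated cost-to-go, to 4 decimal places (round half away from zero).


322.0580

BᵀP = [0.3750 4.5000]
S = R + BᵀPB = [1/2] + [7.3125] = [7.8125]
BᵀPA = [16.8750 14.2500]
K = S⁻¹·BᵀPA = [2.1600 1.8240]
A−BK = [-6.2400 -0.7360; 0.7600 0.2640]
AᵀP(A−BK) = [307.8000 45.7200; 45.7200 8.0080]
P' = Q + AᵀP(A−BK) = [310.0500 45.7200; 45.7200 12.0080]
tr(P') = 322.0580


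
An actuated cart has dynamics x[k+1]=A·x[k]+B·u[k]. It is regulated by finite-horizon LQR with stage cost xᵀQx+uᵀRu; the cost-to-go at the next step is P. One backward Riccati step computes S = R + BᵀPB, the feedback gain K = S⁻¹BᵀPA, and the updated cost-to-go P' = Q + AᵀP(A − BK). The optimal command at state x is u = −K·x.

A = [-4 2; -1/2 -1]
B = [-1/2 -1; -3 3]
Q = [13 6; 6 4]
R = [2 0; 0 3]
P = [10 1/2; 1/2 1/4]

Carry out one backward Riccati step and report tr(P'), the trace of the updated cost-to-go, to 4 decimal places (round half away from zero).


53.4207

BᵀP = [-6.5000 -1.0000; -8.5000 0.2500]
S = R + BᵀPB = [2 0; 0 3] + [6.2500 3.5000; 3.5000 9.2500] = [8.2500 3.5000; 3.5000 12.2500]
BᵀPA = [26.5000 -12.0000; 33.8750 -17.2500]
K = S⁻¹·BᵀPA = [2.3202 -0.9754; 2.1024 -1.1295]
A−BK = [-0.7375 0.3828; 0.1534 -0.5376]
AᵀP(A−BK) = [29.3587 -14.2664; -14.2664 7.0619]
P' = Q + AᵀP(A−BK) = [42.3587 -8.2664; -8.2664 11.0619]
tr(P') = 53.4207


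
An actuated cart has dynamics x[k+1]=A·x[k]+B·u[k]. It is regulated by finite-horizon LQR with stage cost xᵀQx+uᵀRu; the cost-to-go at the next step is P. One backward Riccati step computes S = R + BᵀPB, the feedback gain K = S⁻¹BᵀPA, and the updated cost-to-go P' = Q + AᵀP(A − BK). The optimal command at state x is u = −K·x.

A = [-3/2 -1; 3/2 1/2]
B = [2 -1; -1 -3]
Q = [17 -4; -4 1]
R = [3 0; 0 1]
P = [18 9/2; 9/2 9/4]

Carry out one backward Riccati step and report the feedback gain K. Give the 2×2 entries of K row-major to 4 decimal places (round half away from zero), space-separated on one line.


-0.7117 -0.4203 -0.0974 0.0622

BᵀP = [31.5000 6.7500; -31.5000 -11.2500]
S = R + BᵀPB = [3 0; 0 1] + [56.2500 -51.7500; -51.7500 65.2500] = [59.2500 -51.7500; -51.7500 66.2500]
BᵀPA = [-37.1250 -28.1250; 30.3750 25.8750]
K = S⁻¹·BᵀPA = [-0.7117 -0.4203; -0.0974 0.0622]
A−BK = [-0.1741 -0.0971; 0.4961 0.2664]
AᵀP(A−BK) = [1.8509 1.0675; 1.0675 0.6305]
P' = Q + AᵀP(A−BK) = [18.8509 -2.9325; -2.9325 1.6305]
tr(P') = 20.4814


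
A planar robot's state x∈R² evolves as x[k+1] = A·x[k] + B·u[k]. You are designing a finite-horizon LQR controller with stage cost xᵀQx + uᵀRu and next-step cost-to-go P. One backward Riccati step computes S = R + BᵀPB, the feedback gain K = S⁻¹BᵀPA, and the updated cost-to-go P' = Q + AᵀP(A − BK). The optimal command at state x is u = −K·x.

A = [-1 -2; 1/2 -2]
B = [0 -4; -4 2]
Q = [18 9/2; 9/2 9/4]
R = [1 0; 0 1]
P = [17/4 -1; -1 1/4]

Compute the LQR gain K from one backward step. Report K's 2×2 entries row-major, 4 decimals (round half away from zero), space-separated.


BᵀP = [4.0000 -1.0000; -19.0000 4.5000]
S = R + BᵀPB = [1 0; 0 1] + [4.0000 -18.0000; -18.0000 85.0000] = [5.0000 -18.0000; -18.0000 86.0000]
BᵀPA = [-4.5000 -6.0000; 21.2500 29.0000]
K = S⁻¹·BᵀPA = [-0.0425 0.0566; 0.2382 0.3491]
A−BK = [-0.0472 -0.6038; -0.1462 -2.4717]
AᵀP(A−BK) = [0.0596 0.0873; 0.0873 0.2170]
P' = Q + AᵀP(A−BK) = [18.0596 4.5873; 4.5873 2.4670]
tr(P') = 20.5265

-0.0425 0.0566 0.2382 0.3491


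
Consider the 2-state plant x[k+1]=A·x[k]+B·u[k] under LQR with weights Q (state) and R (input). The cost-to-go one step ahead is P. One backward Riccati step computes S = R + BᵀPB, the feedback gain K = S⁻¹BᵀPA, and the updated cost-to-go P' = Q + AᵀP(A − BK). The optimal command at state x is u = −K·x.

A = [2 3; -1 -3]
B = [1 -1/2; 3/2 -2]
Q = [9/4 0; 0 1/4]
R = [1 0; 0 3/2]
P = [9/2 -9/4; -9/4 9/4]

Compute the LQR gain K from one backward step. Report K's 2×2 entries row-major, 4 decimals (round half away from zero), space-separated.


BᵀP = [1.1250 1.1250; 2.2500 -3.3750]
S = R + BᵀPB = [1 0; 0 3/2] + [2.8125 -2.8125; -2.8125 5.6250] = [3.8125 -2.8125; -2.8125 7.1250]
BᵀPA = [1.1250 0.0000; 7.8750 16.8750]
K = S⁻¹·BᵀPA = [1.5666 2.4650; 1.7237 3.3414]
A−BK = [1.2952 2.2057; 0.0974 -0.0146]
AᵀP(A−BK) = [13.9136 24.9130; 24.9130 44.8631]
P' = Q + AᵀP(A−BK) = [16.1636 24.9130; 24.9130 45.1131]
tr(P') = 61.2766

1.5666 2.4650 1.7237 3.3414


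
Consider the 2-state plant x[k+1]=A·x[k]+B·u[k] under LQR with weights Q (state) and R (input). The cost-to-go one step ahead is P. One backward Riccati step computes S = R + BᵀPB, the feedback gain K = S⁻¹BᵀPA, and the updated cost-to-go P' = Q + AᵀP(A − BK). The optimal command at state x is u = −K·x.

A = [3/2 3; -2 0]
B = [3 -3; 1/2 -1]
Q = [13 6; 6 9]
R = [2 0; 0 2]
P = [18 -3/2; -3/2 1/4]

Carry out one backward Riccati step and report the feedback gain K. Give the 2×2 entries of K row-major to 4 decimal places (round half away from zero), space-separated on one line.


0.3212 0.5226 -0.2406 -0.4914

BᵀP = [53.2500 -4.3750; -52.5000 4.2500]
S = R + BᵀPB = [2 0; 0 2] + [157.5625 -155.3750; -155.3750 153.2500] = [159.5625 -155.3750; -155.3750 155.2500]
BᵀPA = [88.6250 159.7500; -87.2500 -157.5000]
K = S⁻¹·BᵀPA = [0.3212 0.5226; -0.2406 -0.4914]
A−BK = [-0.1852 -0.0422; -2.4011 -0.7527]
AᵀP(A−BK) = [1.0467 0.8036; 0.8036 1.1077]
P' = Q + AᵀP(A−BK) = [14.0467 6.8036; 6.8036 10.1077]
tr(P') = 24.1544
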